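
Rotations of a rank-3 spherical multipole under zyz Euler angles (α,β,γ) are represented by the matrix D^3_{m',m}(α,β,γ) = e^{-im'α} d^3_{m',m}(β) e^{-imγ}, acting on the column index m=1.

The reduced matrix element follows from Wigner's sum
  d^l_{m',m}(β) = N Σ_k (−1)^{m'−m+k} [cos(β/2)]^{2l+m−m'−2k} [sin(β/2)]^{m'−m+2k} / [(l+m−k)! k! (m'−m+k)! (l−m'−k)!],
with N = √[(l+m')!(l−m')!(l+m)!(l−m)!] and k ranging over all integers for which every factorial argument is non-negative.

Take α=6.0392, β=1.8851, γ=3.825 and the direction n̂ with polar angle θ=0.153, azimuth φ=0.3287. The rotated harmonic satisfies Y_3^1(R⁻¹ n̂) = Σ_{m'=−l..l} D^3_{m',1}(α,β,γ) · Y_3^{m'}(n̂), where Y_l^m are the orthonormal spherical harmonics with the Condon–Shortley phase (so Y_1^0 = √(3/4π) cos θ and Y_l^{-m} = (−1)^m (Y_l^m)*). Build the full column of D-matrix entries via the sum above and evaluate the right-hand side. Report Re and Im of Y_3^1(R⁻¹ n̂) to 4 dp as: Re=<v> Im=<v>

Need the full column D^3_{m',1} for m'=−3..3 at α=6.0392, β=1.8851, γ=3.825.
cos(β/2)=0.587727, sin(β/2)=0.809059
d^3_{-3,1}: single k=4 term ⇒ +0.573216;  D = -0.088738+0.566306i
d^3_{-2,1}: k∈[3..4] ⇒ +0.679983 -0.644284 = +0.035698;  D = -0.013882+0.032888i
d^3_{-1,1}: k∈[2..4] ⇒ +0.468613 -1.184030 +0.280468 = -0.434950;  D = +0.260936-0.347985i
d^3_{0,1}: k∈[1..3] ⇒ +0.196539 -1.117326 +0.705778 = -0.215008;  D = +0.166723-0.135765i
d^3_{1,1}: k∈[0..2] ⇒ +0.041215 -0.624817 +0.888023 = +0.304420;  D = -0.275500+0.129505i
d^3_{2,1}: k∈[0..1] ⇒ -0.179415 +0.679983 = +0.500568;  D = -0.491039+0.097208i
d^3_{3,1}: single k=0 term ⇒ +0.302488;  D = -0.302132-0.014680i
Y_3^{m'}(θ=0.153,φ=0.3287) and Σ D·Y over m':
  (-0.0887+0.5663i)·(+0.0008-0.0012i)  (-0.0139+0.0329i)·(+0.0186-0.0143i)  (+0.2609-0.3480i)·(+0.1811-0.0618i)  (+0.1667-0.1358i)·(+0.6948+0.0000i)  (-0.2755+0.1295i)·(-0.1811-0.0618i)  (-0.4910+0.0972i)·(+0.0186+0.0143i)  (-0.3021-0.0147i)·(-0.0008-0.0012i)
Y_3^1(R⁻¹ n̂) = +0.190026-0.183351i

Re=0.1900 Im=-0.1834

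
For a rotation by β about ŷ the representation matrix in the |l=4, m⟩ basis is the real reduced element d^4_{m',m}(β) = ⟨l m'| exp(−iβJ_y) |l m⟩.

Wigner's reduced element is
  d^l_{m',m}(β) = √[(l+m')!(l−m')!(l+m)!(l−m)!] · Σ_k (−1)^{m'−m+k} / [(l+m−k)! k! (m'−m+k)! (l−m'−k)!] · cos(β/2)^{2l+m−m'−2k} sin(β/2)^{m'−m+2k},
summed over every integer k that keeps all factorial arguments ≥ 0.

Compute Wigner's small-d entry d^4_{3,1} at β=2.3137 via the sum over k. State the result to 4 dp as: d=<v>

d^4_{3,1}(β=2.3137) via Wigner's sum:
Half-angle: c=0.402225, s=0.915541. N=√(5040·1·120·6)=1904.940944
k: max(0,(1)−(3))=0 … min(4+(1),4−(3))=1
  k=0: (−1)^2·1904.9409/(240)·0.4022^6·0.9155^2 = +0.028174
  k=1: (−1)^3·1904.9409/(144)·0.4022^4·0.9155^4 = -0.243281
d^4_{3,1}(2.3137) = +0.028174 -0.243281 = -0.215107

d=-0.2151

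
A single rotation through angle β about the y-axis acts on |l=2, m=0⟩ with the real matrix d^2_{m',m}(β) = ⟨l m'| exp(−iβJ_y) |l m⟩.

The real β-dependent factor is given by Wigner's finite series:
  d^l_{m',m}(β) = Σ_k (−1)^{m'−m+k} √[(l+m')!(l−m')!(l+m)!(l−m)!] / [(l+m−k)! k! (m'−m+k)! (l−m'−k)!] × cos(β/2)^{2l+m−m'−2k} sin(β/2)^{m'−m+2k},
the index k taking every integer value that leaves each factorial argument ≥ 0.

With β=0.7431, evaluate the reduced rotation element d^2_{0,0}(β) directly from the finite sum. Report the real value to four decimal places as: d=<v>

d^2_{0,0}(β=0.7431) via Wigner's sum:
Half-angle: c=0.931766, s=0.363060. N=√(2·2·2·2)=4.000000
Admissible k: 0..2 (factorial args all ≥0)
  k=0: (−1)^0·4.0000/(4)·0.9318^4·0.3631^0 = +0.753749
  k=1: (−1)^1·4.0000/(1)·0.9318^2·0.3631^2 = -0.457752
  k=2: (−1)^2·4.0000/(4)·0.9318^0·0.3631^4 = +0.017375
d^2_{0,0}(0.7431) = +0.753749 -0.457752 +0.017375 = +0.313372

d=0.3134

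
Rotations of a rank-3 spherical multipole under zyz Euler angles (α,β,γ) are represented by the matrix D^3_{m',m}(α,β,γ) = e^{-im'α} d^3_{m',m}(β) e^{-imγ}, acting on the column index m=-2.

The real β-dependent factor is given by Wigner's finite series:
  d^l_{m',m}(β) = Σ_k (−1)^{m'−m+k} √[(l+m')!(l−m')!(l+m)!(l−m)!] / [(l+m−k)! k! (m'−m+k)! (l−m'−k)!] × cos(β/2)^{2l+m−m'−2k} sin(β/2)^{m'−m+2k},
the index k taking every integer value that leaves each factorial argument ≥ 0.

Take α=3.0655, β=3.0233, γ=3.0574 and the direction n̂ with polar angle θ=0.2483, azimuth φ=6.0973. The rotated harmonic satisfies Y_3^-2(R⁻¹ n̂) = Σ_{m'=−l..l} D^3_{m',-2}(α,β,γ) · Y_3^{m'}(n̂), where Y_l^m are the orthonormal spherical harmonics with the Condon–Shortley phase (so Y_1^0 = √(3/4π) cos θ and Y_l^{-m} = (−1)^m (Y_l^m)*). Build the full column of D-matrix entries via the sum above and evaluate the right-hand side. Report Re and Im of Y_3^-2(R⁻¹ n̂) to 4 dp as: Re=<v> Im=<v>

Re=-0.0145 Im=0.0096

Need the full column D^3_{m',-2} for m'=−3..3 at α=3.0655, β=3.0233, γ=3.0574.
cos(β/2)=0.059112, sin(β/2)=0.998251
d^3_{-3,-2}: single k=1 term ⇒ +0.000002;  D = -0.000002+0.000001i
d^3_{-2,-2}: k∈[0..1] ⇒ +0.000000 -0.000061 = -0.000061;  D = -0.000058+0.000019i
d^3_{-1,-2}: k∈[0..1] ⇒ -0.000002 +0.001299 = +0.001297;  D = -0.001259+0.000314i
d^3_{0,-2}: k∈[0..1] ⇒ +0.000067 -0.019005 = -0.018938;  D = -0.018671+0.003174i
d^3_{1,-2}: k∈[0..1] ⇒ -0.001299 +0.185299 = +0.184000;  D = -0.183217+0.016958i
d^3_{2,-2}: k∈[0..1] ⇒ +0.017349 -0.989554 = -0.972205;  D = -0.972077+0.015749i
d^3_{3,-2}: single k=0 term ⇒ -0.143532;  D = +0.143275+0.008591i
Y_3^{m'}(θ=0.2483,φ=6.0973) and Σ D·Y over m':
  (-0.0000+0.0000i)·(+0.0053+0.0033i)  (-0.0001+0.0000i)·(+0.0557+0.0217i)  (-0.0013+0.0003i)·(+0.2887+0.0543i)  (-0.0187+0.0032i)·(+0.6142+0.0000i)  (-0.1832+0.0170i)·(-0.2887+0.0543i)  (-0.9721+0.0157i)·(+0.0557-0.0217i)  (+0.1433+0.0086i)·(-0.0053+0.0033i)
Y_3^-2(R⁻¹ n̂) = -0.014513+0.009561i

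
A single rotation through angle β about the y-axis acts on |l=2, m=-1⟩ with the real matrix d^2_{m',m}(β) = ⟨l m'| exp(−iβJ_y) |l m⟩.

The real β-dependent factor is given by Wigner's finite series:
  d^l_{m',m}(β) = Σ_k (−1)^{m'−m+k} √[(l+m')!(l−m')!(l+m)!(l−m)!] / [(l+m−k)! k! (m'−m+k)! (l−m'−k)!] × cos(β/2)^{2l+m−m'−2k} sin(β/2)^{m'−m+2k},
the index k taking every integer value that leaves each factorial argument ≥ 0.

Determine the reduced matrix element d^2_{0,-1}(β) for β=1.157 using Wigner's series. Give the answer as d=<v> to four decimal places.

d=-0.4509

d^2_{0,-1}(β=1.157) via Wigner's sum:
Half-angle: c=0.837284, s=0.546769. N=√(2·2·1·6)=4.898979
The bounds max(0,m−m')=0 and min(l+m,l−m')=1 give 2 terms
  k=0: (−1)^1·4.8990/(2)·0.8373^3·0.5468^1 = -0.786135
  k=1: (−1)^2·4.8990/(2)·0.8373^1·0.5468^3 = +0.335242
d^2_{0,-1}(1.157) = -0.786135 +0.335242 = -0.450893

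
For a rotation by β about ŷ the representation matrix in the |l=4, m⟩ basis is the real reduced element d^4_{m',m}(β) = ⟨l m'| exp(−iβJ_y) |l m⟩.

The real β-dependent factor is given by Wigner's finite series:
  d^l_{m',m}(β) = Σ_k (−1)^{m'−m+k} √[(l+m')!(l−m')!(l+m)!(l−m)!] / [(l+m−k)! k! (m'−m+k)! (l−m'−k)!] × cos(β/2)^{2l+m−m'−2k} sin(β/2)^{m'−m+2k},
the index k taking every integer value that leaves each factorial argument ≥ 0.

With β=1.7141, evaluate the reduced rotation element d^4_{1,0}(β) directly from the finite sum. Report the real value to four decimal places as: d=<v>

d^4_{1,0}(β=1.7141) via Wigner's sum:
c=cos(1.7141/2)=0.654670, s=sin(1.7141/2)=0.755915; N=√[120·6·24·24]=643.987578
k: max(0,(0)−(1))=0 … min(4+(0),4−(1))=3
  k=0: (−1)^1·643.9876/(144)·0.6547^7·0.7559^1 = -0.174239
  k=1: (−1)^2·643.9876/(24)·0.6547^5·0.7559^3 = +1.393790
  k=2: (−1)^3·643.9876/(24)·0.6547^3·0.7559^5 = -1.858222
  k=3: (−1)^4·643.9876/(144)·0.6547^1·0.7559^7 = +0.412902
d^4_{1,0}(1.7141) = -0.174239 +1.393790 -1.858222 +0.412902 = -0.225770

d=-0.2258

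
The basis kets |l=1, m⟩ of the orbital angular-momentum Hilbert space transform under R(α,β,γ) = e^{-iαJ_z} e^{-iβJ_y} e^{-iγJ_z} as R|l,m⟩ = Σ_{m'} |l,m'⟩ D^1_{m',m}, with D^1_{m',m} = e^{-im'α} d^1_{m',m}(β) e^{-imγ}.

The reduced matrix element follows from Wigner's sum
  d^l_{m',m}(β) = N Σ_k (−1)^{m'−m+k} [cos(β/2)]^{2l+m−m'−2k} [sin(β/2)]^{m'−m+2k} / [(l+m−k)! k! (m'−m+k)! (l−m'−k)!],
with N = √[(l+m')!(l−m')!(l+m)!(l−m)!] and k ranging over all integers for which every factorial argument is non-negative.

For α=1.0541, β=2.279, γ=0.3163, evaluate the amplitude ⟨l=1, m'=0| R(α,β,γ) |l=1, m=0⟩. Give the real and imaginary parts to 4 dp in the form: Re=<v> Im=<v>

D^1_{0,0}(1.0541,2.279,0.3163) = e^{-i·0·1.0541}·d^1_{0,0}(2.279)·e^{-i·0·0.3163}. Compute d first:
With c≡cos(β/2)=0.418049 and s≡sin(β/2)=0.908425, N=[1·1·1·1]^{1/2}=1.000000
The bounds max(0,m−m')=0 and min(l+m,l−m')=1 give 2 terms
  k=0: (−1)^0·1.0000/(1)·0.4180^2·0.9084^0 = +0.174765
  k=1: (−1)^1·1.0000/(1)·0.4180^0·0.9084^2 = -0.825235
d^1_{0,0}(2.279) = +0.174765 -0.825235 = -0.650470
Phases: e^{-i·(0)·1.0541}=+1.000000+0.000000i, e^{-i·(0)·0.3163}=+1.000000+0.000000i ⇒ D=-0.650470+0.000000i

Re=-0.6505 Im=0.0000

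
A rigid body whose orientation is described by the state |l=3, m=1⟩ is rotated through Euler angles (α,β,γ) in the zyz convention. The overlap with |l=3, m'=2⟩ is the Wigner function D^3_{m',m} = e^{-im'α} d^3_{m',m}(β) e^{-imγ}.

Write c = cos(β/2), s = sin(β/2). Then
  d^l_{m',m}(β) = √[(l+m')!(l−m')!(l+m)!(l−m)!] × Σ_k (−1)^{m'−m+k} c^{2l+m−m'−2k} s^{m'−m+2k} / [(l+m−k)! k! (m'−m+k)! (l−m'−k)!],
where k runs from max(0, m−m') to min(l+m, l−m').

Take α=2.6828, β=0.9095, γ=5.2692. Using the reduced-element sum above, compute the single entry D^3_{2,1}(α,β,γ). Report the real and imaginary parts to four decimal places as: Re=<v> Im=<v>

Split into d^3_{2,1}(β=0.9095) × two z-phases.
Half-angle: c=0.898371, s=0.439238. N=√(120·1·24·2)=75.894664
k: max(0,(1)−(2))=0 … min(3+(1),3−(2))=1
  k=0: (−1)^1·75.8947/(24)·0.8984^5·0.4392^1 = -0.812789
  k=1: (−1)^2·75.8947/(12)·0.8984^3·0.4392^3 = +0.388594
d^3_{2,1}(0.9095) = -0.812789 +0.388594 = -0.424195
Phases: e^{-i·(2)·2.6828}=+0.607740+0.794136i, e^{-i·(1)·5.2692}=+0.528482+0.848945i ⇒ D=+0.149740-0.396887i

Re=0.1497 Im=-0.3969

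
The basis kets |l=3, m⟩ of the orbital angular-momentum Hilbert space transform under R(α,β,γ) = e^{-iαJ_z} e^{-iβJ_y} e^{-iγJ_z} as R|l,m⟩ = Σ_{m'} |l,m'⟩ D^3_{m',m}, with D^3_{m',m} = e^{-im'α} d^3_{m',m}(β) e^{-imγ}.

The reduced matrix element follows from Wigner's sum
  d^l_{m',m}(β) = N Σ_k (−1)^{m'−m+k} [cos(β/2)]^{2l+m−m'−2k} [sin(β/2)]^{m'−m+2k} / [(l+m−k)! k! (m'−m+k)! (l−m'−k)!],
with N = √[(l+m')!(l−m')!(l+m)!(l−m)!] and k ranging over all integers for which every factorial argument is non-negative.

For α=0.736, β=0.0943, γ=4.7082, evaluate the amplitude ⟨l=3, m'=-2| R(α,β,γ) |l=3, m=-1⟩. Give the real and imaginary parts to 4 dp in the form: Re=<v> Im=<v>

D^3_{-2,-1}(0.736,0.0943,4.7082) = e^{-i·-2·0.736}·d^3_{-2,-1}(0.0943)·e^{-i·-1·4.7082}. Compute d first:
c=cos(0.0943/2)=0.998889, s=sin(0.0943/2)=0.047133; N=√[1·120·2·24]=75.894664
The bounds max(0,m−m')=1 and min(l+m,l−m')=2 give 2 terms
  k=1: (−1)^0·75.8947/(24)·0.9989^5·0.0471^1 = +0.148220
  k=2: (−1)^1·75.8947/(12)·0.9989^3·0.0471^3 = -0.000660
d^3_{-2,-1}(0.0943) = +0.148220 -0.000660 = +0.147560
D = (+0.098636+0.995124i)·(+0.147560)·(-0.004189-0.999991i) = +0.146778-0.015170i

Re=0.1468 Im=-0.0152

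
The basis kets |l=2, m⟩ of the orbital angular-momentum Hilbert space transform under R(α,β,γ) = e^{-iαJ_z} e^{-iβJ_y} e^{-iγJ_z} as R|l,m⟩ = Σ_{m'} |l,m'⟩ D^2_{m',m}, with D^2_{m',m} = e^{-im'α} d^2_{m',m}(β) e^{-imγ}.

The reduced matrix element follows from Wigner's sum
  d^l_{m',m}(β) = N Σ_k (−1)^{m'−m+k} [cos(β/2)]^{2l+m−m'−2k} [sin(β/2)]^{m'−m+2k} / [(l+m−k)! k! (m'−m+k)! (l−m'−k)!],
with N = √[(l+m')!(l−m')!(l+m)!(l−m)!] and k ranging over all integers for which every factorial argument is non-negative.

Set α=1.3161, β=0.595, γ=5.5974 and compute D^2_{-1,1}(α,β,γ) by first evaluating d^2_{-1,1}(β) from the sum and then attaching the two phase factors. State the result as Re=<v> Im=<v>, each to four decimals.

Re=-0.0954 Im=0.2074

First d^2_{-1,1}(β=0.595), then the phase factors e^{-i(-1)α} and e^{-i(1)γ}:
Half-angle: c=0.956072, s=0.293131. N=√(1·6·6·1)=6.000000
Admissible k: 2..3 (factorial args all ≥0)
  k=2: (−1)^0·6.0000/(2)·0.9561^2·0.2931^2 = +0.235628
  k=3: (−1)^1·6.0000/(6)·0.9561^0·0.2931^4 = -0.007383
d^2_{-1,1}(0.595) = +0.235628 -0.007383 = +0.228244
Phases: e^{-i·(-1)·1.3161}=+0.251952+0.967740i, e^{-i·(1)·5.5974}=+0.773922+0.633281i ⇒ D=-0.095374+0.207363i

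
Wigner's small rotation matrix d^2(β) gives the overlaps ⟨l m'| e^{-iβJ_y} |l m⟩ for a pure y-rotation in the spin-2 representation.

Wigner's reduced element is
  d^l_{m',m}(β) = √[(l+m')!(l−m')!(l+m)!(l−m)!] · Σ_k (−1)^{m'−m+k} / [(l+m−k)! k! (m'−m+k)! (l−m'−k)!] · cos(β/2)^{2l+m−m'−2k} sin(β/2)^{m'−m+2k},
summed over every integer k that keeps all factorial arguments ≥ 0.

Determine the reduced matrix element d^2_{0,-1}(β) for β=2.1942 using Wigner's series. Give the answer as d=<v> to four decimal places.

d^2_{0,-1}(β=2.1942) via Wigner's sum:
c=cos(2.1942/2)=0.456179, s=sin(2.1942/2)=0.889888; N=√[2·2·1·6]=4.898979
k: max(0,(-1)−(0))=0 … min(2+(-1),2−(0))=1
  k=0: (−1)^1·4.8990/(2)·0.4562^3·0.8899^1 = -0.206926
  k=1: (−1)^2·4.8990/(2)·0.4562^1·0.8899^3 = +0.787439
d^2_{0,-1}(2.1942) = -0.206926 +0.787439 = +0.580513

d=0.5805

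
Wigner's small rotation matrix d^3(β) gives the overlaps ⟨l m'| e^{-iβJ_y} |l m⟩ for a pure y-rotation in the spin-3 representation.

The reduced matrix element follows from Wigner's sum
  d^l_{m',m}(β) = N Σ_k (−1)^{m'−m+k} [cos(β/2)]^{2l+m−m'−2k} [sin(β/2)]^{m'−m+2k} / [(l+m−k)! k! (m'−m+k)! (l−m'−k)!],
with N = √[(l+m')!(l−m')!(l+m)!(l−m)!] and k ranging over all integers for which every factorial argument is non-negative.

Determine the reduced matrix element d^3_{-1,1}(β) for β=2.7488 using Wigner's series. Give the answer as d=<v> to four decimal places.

d=0.6166

d^3_{-1,1}(β=2.7488) via Wigner's sum:
Half-angle: c=0.195136, s=0.980776. N=√(2·24·24·2)=48.000000
k∈{2,3,4} keeps every argument non-negative
  k=2: (−1)^0·48.0000/(8)·0.1951^4·0.9808^2 = +0.008368
  k=3: (−1)^1·48.0000/(6)·0.1951^2·0.9808^4 = -0.281868
  k=4: (−1)^2·48.0000/(48)·0.1951^0·0.9808^6 = +0.890060
d^3_{-1,1}(2.7488) = +0.008368 -0.281868 +0.890060 = +0.616561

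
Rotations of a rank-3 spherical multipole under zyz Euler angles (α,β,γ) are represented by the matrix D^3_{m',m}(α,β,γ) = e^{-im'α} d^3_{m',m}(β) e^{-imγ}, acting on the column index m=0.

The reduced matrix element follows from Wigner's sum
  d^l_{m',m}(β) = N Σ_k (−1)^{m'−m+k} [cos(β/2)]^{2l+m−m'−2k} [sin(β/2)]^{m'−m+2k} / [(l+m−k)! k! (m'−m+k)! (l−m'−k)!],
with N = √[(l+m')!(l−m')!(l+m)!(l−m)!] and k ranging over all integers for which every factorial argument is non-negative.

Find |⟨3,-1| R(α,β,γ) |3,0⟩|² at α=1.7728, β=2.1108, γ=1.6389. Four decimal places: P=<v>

P=0.0143

Split into d^3_{-1,0}(β=2.1108) × two z-phases.
Half-angle: c=0.492880, s=0.870097. N=√(2·24·6·6)=41.569219
The bounds max(0,m−m')=1 and min(l+m,l−m')=3 give 3 terms
  k=1: (−1)^0·41.5692/(12)·0.4929^5·0.8701^1 = +0.087672
  k=2: (−1)^1·41.5692/(4)·0.4929^3·0.8701^3 = -0.819669
  k=3: (−1)^2·41.5692/(12)·0.4929^1·0.8701^5 = +0.851473
d^3_{-1,0}(2.1108) = +0.087672 -0.819669 +0.851473 = +0.119477
|D^3_{-1,0}|² = |d^3_{-1,0}(β)|² = (+0.119477)² = 0.014275 (the z-rotation phases have unit modulus)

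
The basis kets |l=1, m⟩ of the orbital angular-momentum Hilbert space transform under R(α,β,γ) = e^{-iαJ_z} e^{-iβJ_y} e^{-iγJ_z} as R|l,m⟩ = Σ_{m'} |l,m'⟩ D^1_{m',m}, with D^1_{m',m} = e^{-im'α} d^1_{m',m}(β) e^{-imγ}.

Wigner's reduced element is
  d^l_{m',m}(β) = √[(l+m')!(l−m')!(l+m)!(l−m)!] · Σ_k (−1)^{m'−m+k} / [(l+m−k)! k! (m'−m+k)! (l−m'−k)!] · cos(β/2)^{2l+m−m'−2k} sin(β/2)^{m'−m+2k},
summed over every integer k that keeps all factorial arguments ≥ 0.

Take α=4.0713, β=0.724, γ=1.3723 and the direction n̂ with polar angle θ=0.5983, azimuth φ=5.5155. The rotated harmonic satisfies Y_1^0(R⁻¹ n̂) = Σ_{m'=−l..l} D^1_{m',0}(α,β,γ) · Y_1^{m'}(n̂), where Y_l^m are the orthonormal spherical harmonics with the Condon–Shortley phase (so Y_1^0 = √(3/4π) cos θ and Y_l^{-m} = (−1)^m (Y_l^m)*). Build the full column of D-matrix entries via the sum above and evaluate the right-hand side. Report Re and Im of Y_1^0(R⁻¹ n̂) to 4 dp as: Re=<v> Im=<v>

Need the full column D^1_{m',0} for m'=−1..1 at α=4.0713, β=0.724, γ=1.3723.
cos(β/2)=0.935190, sin(β/2)=0.354145
d^1_{-1,0}: single k=1 term ⇒ +0.468378;  D = -0.280122-0.375379i
d^1_{0,0}: k∈[0..1] ⇒ +0.874581 -0.125419 = +0.749162;  D = +0.749162+0.000000i
d^1_{1,0}: single k=0 term ⇒ -0.468378;  D = +0.280122-0.375379i
Y_1^{m'}(θ=0.5983,φ=5.5155) and Σ D·Y over m':
  (-0.2801-0.3754i)·(+0.1400+0.1351i)  (+0.7492+0.0000i)·(+0.4037+0.0000i)  (+0.2801-0.3754i)·(-0.1400+0.1351i)
Y_1^0(R⁻¹ n̂) = +0.325474+0.000000i

Re=0.3255 Im=0.0000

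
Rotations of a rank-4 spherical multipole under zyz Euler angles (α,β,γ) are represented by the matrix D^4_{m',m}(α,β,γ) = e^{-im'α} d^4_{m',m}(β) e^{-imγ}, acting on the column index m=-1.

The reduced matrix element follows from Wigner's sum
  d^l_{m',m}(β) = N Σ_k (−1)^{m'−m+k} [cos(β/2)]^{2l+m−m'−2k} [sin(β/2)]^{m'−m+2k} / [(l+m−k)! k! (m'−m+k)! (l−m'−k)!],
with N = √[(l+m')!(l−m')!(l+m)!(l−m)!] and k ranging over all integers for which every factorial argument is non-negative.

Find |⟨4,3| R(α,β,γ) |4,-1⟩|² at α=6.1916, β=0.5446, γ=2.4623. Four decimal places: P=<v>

D^4_{3,-1}(6.1916,0.5446,2.4623) = e^{-i·3·6.1916}·d^4_{3,-1}(0.5446)·e^{-i·-1·2.4623}. Compute d first:
Half-angle: c=0.963155, s=0.268947. N=√(5040·1·6·120)=1904.940944
The bounds max(0,m−m')=0 and min(l+m,l−m')=1 give 2 terms
  k=0: (−1)^4·1904.9409/(144)·0.9632^4·0.2689^4 = +0.059563
  k=1: (−1)^5·1904.9409/(240)·0.9632^2·0.2689^6 = -0.002787
d^4_{3,-1}(0.5446) = +0.059563 -0.002787 = +0.056776
|D^4_{3,-1}|² = |d^4_{3,-1}(β)|² = (+0.056776)² = 0.003224 (the z-rotation phases have unit modulus)

P=0.0032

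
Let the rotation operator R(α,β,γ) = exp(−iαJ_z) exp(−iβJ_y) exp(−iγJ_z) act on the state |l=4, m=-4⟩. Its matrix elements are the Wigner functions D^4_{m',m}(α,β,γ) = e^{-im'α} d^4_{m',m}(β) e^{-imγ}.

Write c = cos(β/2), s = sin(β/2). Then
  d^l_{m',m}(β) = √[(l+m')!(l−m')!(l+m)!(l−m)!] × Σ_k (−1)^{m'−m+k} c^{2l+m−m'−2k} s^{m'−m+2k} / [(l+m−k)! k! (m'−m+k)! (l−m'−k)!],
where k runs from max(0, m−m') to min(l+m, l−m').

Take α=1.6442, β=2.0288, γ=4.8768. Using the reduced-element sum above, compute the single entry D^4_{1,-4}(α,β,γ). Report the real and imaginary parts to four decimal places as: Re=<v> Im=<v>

Re=-0.2685 Im=0.4060

First d^4_{1,-4}(β=2.0288), then the phase factors e^{-i(1)α} and e^{-i(-4)γ}:
c=cos(2.0288/2)=0.528130, s=sin(2.0288/2)=0.849164; N=√[120·6·1·40320]=5387.986637
k: max(0,(-4)−(1))=0 … min(4+(-4),4−(1))=0
  k=0: (−1)^5·5387.9866/(720)·0.5281^3·0.8492^5 = -0.486713
d^4_{1,-4}(2.0288) = -0.486713
Attach z-rotation phases: D = e^{-i(1)(1.6442)}·(-0.486713)·e^{-i(-4)(4.8768)} = -0.268454+0.405982i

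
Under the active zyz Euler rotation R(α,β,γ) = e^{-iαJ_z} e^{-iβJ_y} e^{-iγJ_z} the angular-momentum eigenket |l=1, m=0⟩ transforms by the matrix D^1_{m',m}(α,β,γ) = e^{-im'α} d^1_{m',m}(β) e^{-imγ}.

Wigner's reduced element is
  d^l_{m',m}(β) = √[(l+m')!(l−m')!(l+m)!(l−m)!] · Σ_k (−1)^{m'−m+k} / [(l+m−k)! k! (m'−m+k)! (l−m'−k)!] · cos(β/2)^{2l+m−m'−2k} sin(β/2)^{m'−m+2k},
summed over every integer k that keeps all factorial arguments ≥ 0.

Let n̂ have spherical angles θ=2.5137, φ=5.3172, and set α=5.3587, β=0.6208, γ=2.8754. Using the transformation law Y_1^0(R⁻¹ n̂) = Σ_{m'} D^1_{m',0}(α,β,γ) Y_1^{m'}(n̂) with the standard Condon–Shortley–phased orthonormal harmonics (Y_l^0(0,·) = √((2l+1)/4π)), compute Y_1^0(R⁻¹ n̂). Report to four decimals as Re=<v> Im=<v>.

Re=-0.1548 Im=0.0000

Need the full column D^1_{m',0} for m'=−1..1 at α=5.3587, β=0.6208, γ=2.8754.
cos(β/2)=0.952211, sin(β/2)=0.305440
d^1_{-1,0}: single k=1 term ⇒ +0.411314;  D = +0.247712-0.328357i
d^1_{0,0}: k∈[0..1] ⇒ +0.906707 -0.093293 = +0.813413;  D = +0.813413+0.000000i
d^1_{1,0}: single k=0 term ⇒ -0.411314;  D = -0.247712-0.328357i
Y_1^{m'}(θ=2.5137,φ=5.3172) and Σ D·Y over m':
  (+0.2477-0.3284i)·(+0.1154+0.1670i)  (+0.8134+0.0000i)·(-0.3954+0.0000i)  (-0.2477-0.3284i)·(-0.1154+0.1670i)
Y_1^0(R⁻¹ n̂) = -0.154817+0.000000i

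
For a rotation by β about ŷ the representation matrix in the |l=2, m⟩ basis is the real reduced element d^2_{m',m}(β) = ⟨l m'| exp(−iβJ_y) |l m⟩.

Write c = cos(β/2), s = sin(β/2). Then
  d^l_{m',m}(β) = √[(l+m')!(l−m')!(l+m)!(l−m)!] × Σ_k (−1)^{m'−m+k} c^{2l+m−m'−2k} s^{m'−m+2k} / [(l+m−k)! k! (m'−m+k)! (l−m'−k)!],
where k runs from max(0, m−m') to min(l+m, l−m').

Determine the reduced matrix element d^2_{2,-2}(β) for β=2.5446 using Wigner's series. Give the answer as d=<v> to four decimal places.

d^2_{2,-2}(β=2.5446) via Wigner's sum:
c=cos(2.5446/2)=0.294083, s=sin(2.5446/2)=0.955780; N=√[24·1·1·24]=24.000000
Admissible k: 0..0 (factorial args all ≥0)
  k=0: (−1)^4·24.0000/(24)·0.2941^0·0.9558^4 = +0.834510
d^2_{2,-2}(2.5446) = +0.834510

d=0.8345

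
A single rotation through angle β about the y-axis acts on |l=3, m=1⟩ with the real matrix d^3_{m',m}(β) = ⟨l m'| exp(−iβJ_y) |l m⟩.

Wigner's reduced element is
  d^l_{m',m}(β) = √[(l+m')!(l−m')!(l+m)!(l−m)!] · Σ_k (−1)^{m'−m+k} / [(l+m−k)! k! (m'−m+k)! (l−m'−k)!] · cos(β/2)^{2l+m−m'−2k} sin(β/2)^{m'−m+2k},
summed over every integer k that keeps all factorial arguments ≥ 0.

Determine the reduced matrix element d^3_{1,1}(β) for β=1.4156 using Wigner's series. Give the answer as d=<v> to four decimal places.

d^3_{1,1}(β=1.4156) via Wigner's sum:
c=cos(1.4156/2)=0.759794, s=sin(1.4156/2)=0.650164; N=√[24·2·24·2]=48.000000
The bounds max(0,m−m')=0 and min(l+m,l−m')=2 give 3 terms
  k=0: (−1)^0·48.0000/(48)·0.7598^6·0.6502^0 = +0.192387
  k=1: (−1)^1·48.0000/(6)·0.7598^4·0.6502^2 = -1.126988
  k=2: (−1)^2·48.0000/(8)·0.7598^2·0.6502^4 = +0.618920
d^3_{1,1}(1.4156) = +0.192387 -1.126988 +0.618920 = -0.315681

d=-0.3157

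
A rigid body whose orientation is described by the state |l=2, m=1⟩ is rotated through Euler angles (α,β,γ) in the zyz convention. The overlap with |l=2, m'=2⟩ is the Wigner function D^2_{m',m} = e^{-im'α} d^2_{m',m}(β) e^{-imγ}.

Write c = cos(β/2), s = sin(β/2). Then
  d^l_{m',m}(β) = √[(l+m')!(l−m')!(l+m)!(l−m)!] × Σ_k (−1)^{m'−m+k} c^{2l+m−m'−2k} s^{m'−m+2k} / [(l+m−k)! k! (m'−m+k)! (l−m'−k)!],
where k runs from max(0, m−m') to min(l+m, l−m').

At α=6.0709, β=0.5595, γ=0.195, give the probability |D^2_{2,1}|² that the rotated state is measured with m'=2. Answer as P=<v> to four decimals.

D^2_{2,1}(6.0709,0.5595,0.195) = e^{-i·2·6.0709}·d^2_{2,1}(0.5595)·e^{-i·1·0.195}. Compute d first:
c=cos(0.5595/2)=0.961124, s=sin(0.5595/2)=0.276115; N=√[24·1·6·1]=12.000000
k: max(0,(1)−(2))=0 … min(2+(1),2−(2))=0
  k=0: (−1)^1·12.0000/(6)·0.9611^3·0.2761^1 = -0.490297
d^2_{2,1}(0.5595) = -0.490297
|D^2_{2,1}|² = |d^2_{2,1}(β)|² = (-0.490297)² = 0.240391 (the z-rotation phases have unit modulus)

P=0.2404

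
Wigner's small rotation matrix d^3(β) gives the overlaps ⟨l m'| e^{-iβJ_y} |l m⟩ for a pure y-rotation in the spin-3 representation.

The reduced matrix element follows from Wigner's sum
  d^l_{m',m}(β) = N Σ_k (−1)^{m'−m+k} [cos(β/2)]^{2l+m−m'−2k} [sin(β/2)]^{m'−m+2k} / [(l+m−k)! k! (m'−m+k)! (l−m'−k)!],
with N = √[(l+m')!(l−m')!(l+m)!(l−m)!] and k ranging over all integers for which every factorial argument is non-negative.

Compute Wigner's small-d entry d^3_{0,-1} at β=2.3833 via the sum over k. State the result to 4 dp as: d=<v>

d=-0.4870

d^3_{0,-1}(β=2.3833) via Wigner's sum:
c=cos(2.3833/2)=0.370128, s=sin(2.3833/2)=0.928981; N=√[6·6·2·24]=41.569219
k: max(0,(-1)−(0))=0 … min(3+(-1),3−(0))=2
  k=0: (−1)^1·41.5692/(12)·0.3701^5·0.9290^1 = -0.022354
  k=1: (−1)^2·41.5692/(4)·0.3701^3·0.9290^3 = +0.422461
  k=2: (−1)^3·41.5692/(12)·0.3701^1·0.9290^5 = -0.887107
d^3_{0,-1}(2.3833) = -0.022354 +0.422461 -0.887107 = -0.487000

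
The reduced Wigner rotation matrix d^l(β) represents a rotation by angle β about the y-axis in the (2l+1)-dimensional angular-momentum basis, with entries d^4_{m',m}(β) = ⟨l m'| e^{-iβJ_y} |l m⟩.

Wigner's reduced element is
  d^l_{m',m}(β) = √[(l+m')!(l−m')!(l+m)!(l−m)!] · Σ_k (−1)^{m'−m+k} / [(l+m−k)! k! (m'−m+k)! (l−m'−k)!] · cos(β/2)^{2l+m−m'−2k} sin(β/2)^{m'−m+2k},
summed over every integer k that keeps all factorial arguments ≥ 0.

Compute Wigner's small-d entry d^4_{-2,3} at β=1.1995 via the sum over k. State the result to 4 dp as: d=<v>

d^4_{-2,3}(β=1.1995) via Wigner's sum:
Half-angle: c=0.825477, s=0.564436. N=√(2·720·5040·1)=2693.993318
k∈{5,6} keeps every argument non-negative
  k=5: (−1)^0·2693.9933/(240)·0.8255^3·0.5644^5 = +0.361721
  k=6: (−1)^1·2693.9933/(720)·0.8255^1·0.5644^7 = -0.056373
d^4_{-2,3}(1.1995) = +0.361721 -0.056373 = +0.305348

d=0.3053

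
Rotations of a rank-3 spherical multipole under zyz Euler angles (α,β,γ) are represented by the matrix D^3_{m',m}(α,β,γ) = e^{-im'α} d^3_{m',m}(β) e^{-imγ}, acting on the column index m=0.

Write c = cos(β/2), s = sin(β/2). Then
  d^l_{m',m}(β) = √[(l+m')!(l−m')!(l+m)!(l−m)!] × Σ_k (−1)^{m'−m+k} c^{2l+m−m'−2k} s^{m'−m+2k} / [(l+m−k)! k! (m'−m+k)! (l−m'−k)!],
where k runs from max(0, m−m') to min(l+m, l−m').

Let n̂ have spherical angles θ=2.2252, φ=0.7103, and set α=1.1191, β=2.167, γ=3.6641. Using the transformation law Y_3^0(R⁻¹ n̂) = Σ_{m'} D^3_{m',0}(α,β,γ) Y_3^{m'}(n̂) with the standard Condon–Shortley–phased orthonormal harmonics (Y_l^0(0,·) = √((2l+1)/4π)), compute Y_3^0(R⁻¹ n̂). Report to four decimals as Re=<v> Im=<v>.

Re=0.5136 Im=0.0000

Need the full column D^3_{m',0} for m'=−3..3 at α=1.1191, β=2.167, γ=3.6641.
cos(β/2)=0.468239, sin(β/2)=0.883602
d^3_{-3,0}: single k=3 term ⇒ +0.316728;  D = -0.309388-0.067792i
d^3_{-2,0}: k∈[2..3] ⇒ +0.205562 -0.732018 = -0.526456;  D = +0.325849-0.413495i
d^3_{-1,0}: k∈[1..3] ⇒ +0.068894 -0.736010 +0.873658 = +0.206542;  D = +0.090154+0.185828i
d^3_{0,0}: k∈[0..3] ⇒ +0.010539 -0.337773 +1.202829 -0.475927 = +0.399668;  D = +0.399668+0.000000i
d^3_{1,0}: k∈[0..2] ⇒ -0.068894 +0.736010 -0.873658 = -0.206542;  D = -0.090154+0.185828i
d^3_{2,0}: k∈[0..1] ⇒ +0.205562 -0.732018 = -0.526456;  D = +0.325849+0.413495i
d^3_{3,0}: single k=0 term ⇒ -0.316728;  D = +0.309388-0.067792i
Y_3^{m'}(θ=2.2252,φ=0.7103) and Σ D·Y over m':
  (-0.3094-0.0678i)·(-0.1107-0.1765i)  (+0.3258-0.4135i)·(-0.0586+0.3872i)  (+0.0902+0.1858i)·(+0.1657-0.1425i)  (+0.3997+0.0000i)·(+0.2607+0.0000i)  (-0.0902+0.1858i)·(-0.1657-0.1425i)  (+0.3258+0.4135i)·(-0.0586-0.3872i)  (+0.3094-0.0678i)·(+0.1107-0.1765i)
Y_3^0(R⁻¹ n̂) = +0.513610+0.000000i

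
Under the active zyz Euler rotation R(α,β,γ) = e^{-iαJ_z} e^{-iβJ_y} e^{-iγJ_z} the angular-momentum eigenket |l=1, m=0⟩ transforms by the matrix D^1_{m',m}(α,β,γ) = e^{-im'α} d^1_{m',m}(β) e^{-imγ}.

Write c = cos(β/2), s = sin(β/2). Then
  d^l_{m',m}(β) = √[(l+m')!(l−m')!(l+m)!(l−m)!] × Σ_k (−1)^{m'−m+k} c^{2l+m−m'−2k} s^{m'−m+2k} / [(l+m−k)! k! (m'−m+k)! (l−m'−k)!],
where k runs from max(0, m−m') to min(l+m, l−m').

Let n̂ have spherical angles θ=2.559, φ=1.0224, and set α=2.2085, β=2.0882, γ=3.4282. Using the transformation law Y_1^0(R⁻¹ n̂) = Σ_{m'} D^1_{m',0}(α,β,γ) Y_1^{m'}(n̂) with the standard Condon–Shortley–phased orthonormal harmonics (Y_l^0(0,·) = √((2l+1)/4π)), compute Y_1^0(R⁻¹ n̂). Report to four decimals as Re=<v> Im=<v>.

Need the full column D^1_{m',0} for m'=−1..1 at α=2.2085, β=2.0882, γ=3.4282.
cos(β/2)=0.502680, sin(β/2)=0.864472
d^1_{-1,0}: single k=1 term ⇒ +0.614551;  D = -0.365874+0.493770i
d^1_{0,0}: k∈[0..1] ⇒ +0.252687 -0.747313 = -0.494625;  D = -0.494625+0.000000i
d^1_{1,0}: single k=0 term ⇒ -0.614551;  D = +0.365874+0.493770i
Y_1^{m'}(θ=2.559,φ=1.0224) and Σ D·Y over m':
  (-0.3659+0.4938i)·(+0.0991-0.1622i)  (-0.4946+0.0000i)·(-0.4080+0.0000i)  (+0.3659+0.4938i)·(-0.0991-0.1622i)
Y_1^0(R⁻¹ n̂) = +0.289487+0.000000i

Re=0.2895 Im=0.0000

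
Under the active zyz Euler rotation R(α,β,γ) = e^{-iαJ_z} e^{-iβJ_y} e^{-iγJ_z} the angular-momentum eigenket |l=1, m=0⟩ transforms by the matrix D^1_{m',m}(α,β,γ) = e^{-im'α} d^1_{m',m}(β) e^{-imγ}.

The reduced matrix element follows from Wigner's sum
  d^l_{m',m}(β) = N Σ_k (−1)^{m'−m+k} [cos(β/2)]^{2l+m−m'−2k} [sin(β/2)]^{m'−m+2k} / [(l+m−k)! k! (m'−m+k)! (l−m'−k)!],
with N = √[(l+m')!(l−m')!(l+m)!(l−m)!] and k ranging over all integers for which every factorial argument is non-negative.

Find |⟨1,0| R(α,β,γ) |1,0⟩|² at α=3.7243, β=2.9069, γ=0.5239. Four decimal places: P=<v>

P=0.9459

D^1_{0,0}(3.7243,2.9069,0.5239) = e^{-i·0·3.7243}·d^1_{0,0}(2.9069)·e^{-i·0·0.5239}. Compute d first:
With c≡cos(β/2)=0.117077 and s≡sin(β/2)=0.993123, N=[1·1·1·1]^{1/2}=1.000000
The bounds max(0,m−m')=0 and min(l+m,l−m')=1 give 2 terms
  k=0: (−1)^0·1.0000/(1)·0.1171^2·0.9931^0 = +0.013707
  k=1: (−1)^1·1.0000/(1)·0.1171^0·0.9931^2 = -0.986293
d^1_{0,0}(2.9069) = +0.013707 -0.986293 = -0.972586
|D^1_{0,0}|² = |d^1_{0,0}(β)|² = (-0.972586)² = 0.945923 (the z-rotation phases have unit modulus)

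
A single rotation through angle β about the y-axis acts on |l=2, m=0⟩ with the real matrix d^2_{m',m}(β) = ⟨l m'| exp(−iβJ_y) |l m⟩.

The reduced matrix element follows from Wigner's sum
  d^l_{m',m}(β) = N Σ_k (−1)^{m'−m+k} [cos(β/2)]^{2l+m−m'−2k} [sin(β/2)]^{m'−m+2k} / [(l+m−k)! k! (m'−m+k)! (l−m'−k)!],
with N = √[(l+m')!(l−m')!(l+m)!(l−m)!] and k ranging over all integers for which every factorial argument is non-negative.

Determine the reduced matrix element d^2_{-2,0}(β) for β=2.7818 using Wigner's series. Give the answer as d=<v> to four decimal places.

d^2_{-2,0}(β=2.7818) via Wigner's sum:
Half-angle: c=0.178928, s=0.983862. N=√(1·24·2·2)=9.797959
The bounds max(0,m−m')=2 and min(l+m,l−m')=2 give 1 term
  k=2: (−1)^0·9.7980/(4)·0.1789^2·0.9839^2 = +0.075910
d^2_{-2,0}(2.7818) = +0.075910

d=0.0759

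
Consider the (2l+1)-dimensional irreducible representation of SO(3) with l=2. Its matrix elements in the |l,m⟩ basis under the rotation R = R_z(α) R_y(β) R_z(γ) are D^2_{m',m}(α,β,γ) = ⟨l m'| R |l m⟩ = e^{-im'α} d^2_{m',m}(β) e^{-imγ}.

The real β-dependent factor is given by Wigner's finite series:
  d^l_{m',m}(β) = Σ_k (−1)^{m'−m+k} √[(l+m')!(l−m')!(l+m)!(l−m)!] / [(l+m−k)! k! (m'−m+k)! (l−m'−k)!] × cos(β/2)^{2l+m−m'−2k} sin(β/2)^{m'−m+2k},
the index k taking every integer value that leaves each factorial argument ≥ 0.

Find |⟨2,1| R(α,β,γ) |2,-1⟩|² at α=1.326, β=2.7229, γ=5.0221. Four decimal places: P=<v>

First d^2_{1,-1}(β=2.7229), then the phase factors e^{-i(1)α} and e^{-i(-1)γ}:
With c≡cos(β/2)=0.207821 and s≡sin(β/2)=0.978167, N=[6·1·1·6]^{1/2}=6.000000
The bounds max(0,m−m')=0 and min(l+m,l−m')=1 give 2 terms
  k=0: (−1)^2·6.0000/(2)·0.2078^2·0.9782^2 = +0.123972
  k=1: (−1)^3·6.0000/(6)·0.2078^0·0.9782^4 = -0.915487
d^2_{1,-1}(2.7229) = +0.123972 -0.915487 = -0.791514
|D^2_{1,-1}|² = |d^2_{1,-1}(β)|² = (-0.791514)² = 0.626495 (the z-rotation phases have unit modulus)

P=0.6265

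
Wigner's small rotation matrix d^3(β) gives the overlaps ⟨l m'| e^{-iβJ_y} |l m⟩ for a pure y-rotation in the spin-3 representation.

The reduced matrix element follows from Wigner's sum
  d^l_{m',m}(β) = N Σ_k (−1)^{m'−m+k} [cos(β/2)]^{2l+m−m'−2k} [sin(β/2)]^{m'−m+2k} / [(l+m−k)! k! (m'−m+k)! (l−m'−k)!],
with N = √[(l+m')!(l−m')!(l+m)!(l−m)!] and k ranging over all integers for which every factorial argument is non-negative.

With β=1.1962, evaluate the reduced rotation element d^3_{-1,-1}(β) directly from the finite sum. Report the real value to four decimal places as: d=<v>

d^3_{-1,-1}(β=1.1962) via Wigner's sum:
With c≡cos(β/2)=0.826407 and s≡sin(β/2)=0.563073, N=[2·24·2·24]^{1/2}=48.000000
k: max(0,(-1)−(-1))=0 … min(3+(-1),3−(-1))=2
  k=0: (−1)^0·48.0000/(48)·0.8264^6·0.5631^0 = +0.318540
  k=1: (−1)^1·48.0000/(6)·0.8264^4·0.5631^2 = -1.183030
  k=2: (−1)^2·48.0000/(8)·0.8264^2·0.5631^4 = +0.411907
d^3_{-1,-1}(1.1962) = +0.318540 -1.183030 +0.411907 = -0.452583

d=-0.4526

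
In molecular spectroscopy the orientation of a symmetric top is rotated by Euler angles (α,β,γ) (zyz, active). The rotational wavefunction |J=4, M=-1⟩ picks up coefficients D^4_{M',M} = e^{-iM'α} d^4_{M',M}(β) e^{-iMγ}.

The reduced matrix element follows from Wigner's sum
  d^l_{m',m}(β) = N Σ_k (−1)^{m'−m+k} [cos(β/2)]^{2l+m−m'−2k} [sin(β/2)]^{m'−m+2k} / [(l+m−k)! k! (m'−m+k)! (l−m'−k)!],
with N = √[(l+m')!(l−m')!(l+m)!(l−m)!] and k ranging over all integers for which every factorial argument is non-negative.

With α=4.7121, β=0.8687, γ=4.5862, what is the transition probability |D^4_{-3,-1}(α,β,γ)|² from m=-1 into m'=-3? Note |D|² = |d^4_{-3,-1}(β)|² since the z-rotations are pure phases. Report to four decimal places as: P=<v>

First d^4_{-3,-1}(β=0.8687), then the phase factors e^{-i(-3)α} and e^{-i(-1)γ}:
c=cos(0.8687/2)=0.907144, s=sin(0.8687/2)=0.420821; N=√[1·5040·6·120]=1904.940944
The bounds max(0,m−m')=2 and min(l+m,l−m')=3 give 2 terms
  k=2: (−1)^0·1904.9409/(240)·0.9071^6·0.4208^2 = +0.783288
  k=3: (−1)^1·1904.9409/(144)·0.9071^4·0.4208^4 = -0.280939
d^4_{-3,-1}(0.8687) = +0.783288 -0.280939 = +0.502349
|D^4_{-3,-1}|² = |d^4_{-3,-1}(β)|² = (+0.502349)² = 0.252354 (the z-rotation phases have unit modulus)

P=0.2524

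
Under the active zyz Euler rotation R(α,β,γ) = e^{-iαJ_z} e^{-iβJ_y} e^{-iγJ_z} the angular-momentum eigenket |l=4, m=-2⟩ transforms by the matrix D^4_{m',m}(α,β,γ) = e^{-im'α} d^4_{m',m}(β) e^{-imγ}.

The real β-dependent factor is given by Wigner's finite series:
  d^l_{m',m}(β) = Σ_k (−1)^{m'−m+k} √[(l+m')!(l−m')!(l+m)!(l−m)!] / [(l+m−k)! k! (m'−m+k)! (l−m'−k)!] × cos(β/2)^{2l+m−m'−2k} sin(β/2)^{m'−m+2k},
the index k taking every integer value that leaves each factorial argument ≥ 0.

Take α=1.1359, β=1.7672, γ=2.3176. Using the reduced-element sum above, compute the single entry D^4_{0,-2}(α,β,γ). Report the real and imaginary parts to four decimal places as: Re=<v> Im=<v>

Split into d^4_{0,-2}(β=1.7672) × two z-phases.
Half-angle: c=0.634372, s=0.773028. N=√(24·24·2·720)=910.735966
Admissible k: 0..2 (factorial args all ≥0)
  k=0: (−1)^2·910.7360/(96)·0.6344^6·0.7730^2 = +0.369468
  k=1: (−1)^3·910.7360/(36)·0.6344^4·0.7730^4 = -1.463009
  k=2: (−1)^4·910.7360/(96)·0.6344^2·0.7730^6 = +0.814666
d^4_{0,-2}(1.7672) = +0.369468 -1.463009 +0.814666 = -0.278875
D = (+1.000000+0.000000i)·(-0.278875)·(-0.077112-0.997022i) = +0.021505+0.278044i

Re=0.0215 Im=0.2780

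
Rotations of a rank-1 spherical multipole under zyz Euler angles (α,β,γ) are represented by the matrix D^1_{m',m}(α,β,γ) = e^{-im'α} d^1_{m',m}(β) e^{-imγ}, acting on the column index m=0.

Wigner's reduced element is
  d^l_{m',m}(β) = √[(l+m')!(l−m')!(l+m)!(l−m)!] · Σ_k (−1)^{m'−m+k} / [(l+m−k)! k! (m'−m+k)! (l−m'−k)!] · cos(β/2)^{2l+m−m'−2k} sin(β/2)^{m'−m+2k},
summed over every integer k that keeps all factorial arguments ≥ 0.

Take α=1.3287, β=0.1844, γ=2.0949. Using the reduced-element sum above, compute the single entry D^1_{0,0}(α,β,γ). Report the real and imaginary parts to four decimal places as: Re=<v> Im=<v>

Re=0.9830 Im=0.0000

Split into d^1_{0,0}(β=0.1844) × two z-phases.
Half-angle: c=0.995753, s=0.092069. N=√(1·1·1·1)=1.000000
k∈{0,1} keeps every argument non-negative
  k=0: (−1)^0·1.0000/(1)·0.9958^2·0.0921^0 = +0.991523
  k=1: (−1)^1·1.0000/(1)·0.9958^0·0.0921^2 = -0.008477
d^1_{0,0}(0.1844) = +0.991523 -0.008477 = +0.983046
Phases: e^{-i·(0)·1.3287}=+1.000000+0.000000i, e^{-i·(0)·2.0949}=+1.000000+0.000000i ⇒ D=+0.983046+0.000000i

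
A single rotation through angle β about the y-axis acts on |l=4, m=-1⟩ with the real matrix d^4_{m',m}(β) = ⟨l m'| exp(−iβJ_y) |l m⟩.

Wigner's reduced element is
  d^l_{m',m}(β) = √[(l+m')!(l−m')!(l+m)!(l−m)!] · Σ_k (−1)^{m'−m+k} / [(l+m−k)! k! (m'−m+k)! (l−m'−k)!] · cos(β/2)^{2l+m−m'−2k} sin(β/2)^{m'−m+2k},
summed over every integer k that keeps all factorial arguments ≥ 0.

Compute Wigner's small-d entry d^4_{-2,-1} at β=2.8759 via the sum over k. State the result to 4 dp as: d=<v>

d^4_{-2,-1}(β=2.8759) via Wigner's sum:
With c≡cos(β/2)=0.132456 and s≡sin(β/2)=0.991189, N=[2·720·6·120]^{1/2}=1018.233765
Admissible k: 1..3 (factorial args all ≥0)
  k=1: (−1)^0·1018.2338/(240)·0.1325^7·0.9912^1 = +0.000003
  k=2: (−1)^1·1018.2338/(48)·0.1325^5·0.9912^3 = -0.000842
  k=3: (−1)^2·1018.2338/(72)·0.1325^3·0.9912^5 = +0.031442
d^4_{-2,-1}(2.8759) = +0.000003 -0.000842 +0.031442 = +0.030603

d=0.0306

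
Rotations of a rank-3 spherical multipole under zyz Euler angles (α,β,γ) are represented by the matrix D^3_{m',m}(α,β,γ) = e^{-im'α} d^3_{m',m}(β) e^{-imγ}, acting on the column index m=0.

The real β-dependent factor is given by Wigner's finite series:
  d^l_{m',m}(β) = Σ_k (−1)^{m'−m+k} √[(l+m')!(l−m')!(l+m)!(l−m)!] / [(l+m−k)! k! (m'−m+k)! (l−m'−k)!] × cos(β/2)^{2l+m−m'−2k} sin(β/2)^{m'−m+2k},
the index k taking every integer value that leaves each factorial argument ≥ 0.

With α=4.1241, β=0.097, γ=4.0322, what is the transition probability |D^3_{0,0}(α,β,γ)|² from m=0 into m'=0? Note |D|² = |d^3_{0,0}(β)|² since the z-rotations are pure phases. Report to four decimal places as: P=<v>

First d^3_{0,0}(β=0.097), then the phase factors e^{-i(0)α} and e^{-i(0)γ}:
Half-angle: c=0.998824, s=0.048481. N=√(6·6·6·6)=36.000000
Admissible k: 0..3 (factorial args all ≥0)
  k=0: (−1)^0·36.0000/(36)·0.9988^6·0.0485^0 = +0.992965
  k=1: (−1)^1·36.0000/(4)·0.9988^4·0.0485^2 = -0.021054
  k=2: (−1)^2·36.0000/(4)·0.9988^2·0.0485^4 = +0.000050
  k=3: (−1)^3·36.0000/(36)·0.9988^0·0.0485^6 = -0.000000
d^3_{0,0}(0.097) = +0.992965 -0.021054 +0.000050 -0.000000 = +0.971961
|D^3_{0,0}|² = |d^3_{0,0}(β)|² = (+0.971961)² = 0.944707 (the z-rotation phases have unit modulus)

P=0.9447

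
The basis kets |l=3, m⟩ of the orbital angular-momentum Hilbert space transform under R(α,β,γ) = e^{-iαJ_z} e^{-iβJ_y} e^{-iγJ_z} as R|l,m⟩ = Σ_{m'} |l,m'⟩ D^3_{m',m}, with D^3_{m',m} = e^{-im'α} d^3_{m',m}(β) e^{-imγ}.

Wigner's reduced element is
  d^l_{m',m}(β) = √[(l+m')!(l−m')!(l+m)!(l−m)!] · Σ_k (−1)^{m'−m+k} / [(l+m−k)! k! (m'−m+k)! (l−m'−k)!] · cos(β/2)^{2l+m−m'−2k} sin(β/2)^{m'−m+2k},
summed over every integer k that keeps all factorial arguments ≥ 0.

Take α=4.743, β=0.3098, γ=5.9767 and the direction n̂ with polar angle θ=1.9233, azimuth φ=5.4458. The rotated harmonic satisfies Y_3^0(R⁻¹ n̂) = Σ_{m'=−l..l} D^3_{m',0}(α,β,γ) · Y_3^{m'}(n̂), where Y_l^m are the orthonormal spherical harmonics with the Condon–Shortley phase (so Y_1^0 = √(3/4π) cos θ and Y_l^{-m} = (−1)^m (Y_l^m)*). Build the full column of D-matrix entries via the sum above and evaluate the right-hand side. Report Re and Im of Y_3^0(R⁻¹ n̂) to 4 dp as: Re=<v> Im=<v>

Re=0.1212 Im=0.0000

Need the full column D^3_{m',0} for m'=−3..3 at α=4.743, β=0.3098, γ=5.9767.
cos(β/2)=0.988027, sin(β/2)=0.154281
d^3_{-3,0}: single k=3 term ⇒ +0.015840;  D = -0.001453+0.015773i
d^3_{-2,0}: k∈[2..3] ⇒ +0.124240 -0.003029 = +0.121211;  D = -0.120984-0.007416i
d^3_{-1,0}: k∈[1..3] ⇒ +0.503208 -0.036809 +0.000299 = +0.466698;  D = +0.014284-0.466480i
d^3_{0,0}: k∈[0..3] ⇒ +0.930278 -0.204148 +0.004978 -0.000013 = +0.731095;  D = +0.731095+0.000000i
d^3_{1,0}: k∈[0..2] ⇒ -0.503208 +0.036809 -0.000299 = -0.466698;  D = -0.014284-0.466480i
d^3_{2,0}: k∈[0..1] ⇒ +0.124240 -0.003029 = +0.121211;  D = -0.120984+0.007416i
d^3_{3,0}: single k=0 term ⇒ -0.015840;  D = +0.001453+0.015773i
Y_3^{m'}(θ=1.9233,φ=5.4458) and Σ D·Y over m':
  (-0.0015+0.0158i)·(-0.2788+0.2030i)  (-0.1210-0.0074i)·(+0.0323-0.3091i)  (+0.0143-0.4665i)·(-0.0820-0.0910i)  (+0.7311+0.0000i)·(+0.3097+0.0000i)  (-0.0143-0.4665i)·(+0.0820-0.0910i)  (-0.1210+0.0074i)·(+0.0323+0.3091i)  (+0.0015+0.0158i)·(+0.2788+0.2030i)
Y_3^0(R⁻¹ n̂) = +0.121182-0.000000i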